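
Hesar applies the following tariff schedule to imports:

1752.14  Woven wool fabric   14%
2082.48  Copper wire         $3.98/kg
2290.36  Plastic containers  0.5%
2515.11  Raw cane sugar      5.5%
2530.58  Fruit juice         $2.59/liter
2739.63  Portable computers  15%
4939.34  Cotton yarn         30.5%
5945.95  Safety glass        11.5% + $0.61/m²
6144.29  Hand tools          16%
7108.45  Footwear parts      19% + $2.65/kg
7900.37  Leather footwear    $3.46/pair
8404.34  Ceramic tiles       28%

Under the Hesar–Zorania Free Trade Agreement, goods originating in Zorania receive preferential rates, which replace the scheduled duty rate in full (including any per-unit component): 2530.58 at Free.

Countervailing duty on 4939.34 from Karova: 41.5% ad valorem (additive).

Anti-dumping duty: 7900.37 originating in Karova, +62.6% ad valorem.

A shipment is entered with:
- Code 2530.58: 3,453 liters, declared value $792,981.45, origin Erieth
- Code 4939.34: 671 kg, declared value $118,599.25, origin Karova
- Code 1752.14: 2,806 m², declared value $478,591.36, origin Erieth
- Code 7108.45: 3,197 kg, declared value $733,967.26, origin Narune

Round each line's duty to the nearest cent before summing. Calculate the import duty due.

$309,263.35

Line 1 (2530.58, Erieth, 3,453 liters, $792,981.45):
Base rate for 2530.58 is $2.59/liter.
2530.58 has an FTA preferential rate, but origin Erieth is not Zorania; base rate stands.
Duty = 3,453 × $2.59 = $8,943.27.
Line 2 (4939.34, Karova, 671 kg, $118,599.25):
Base rate for 4939.34 is 30.5%.
Additional duty on 4939.34 from Karova: +41.5%. Applied ad valorem rate: 30.5% + 41.5% = 72%.
Duty = $118,599.25 × 72% = $85,391.46.
Line 3 (1752.14, Erieth, 2,806 m², $478,591.36):
Base rate for 1752.14 is 14%.
Duty = $478,591.36 × 14% = $67,002.79.
Line 4 (7108.45, Narune, 3,197 kg, $733,967.26):
Base rate for 7108.45 is 19% + $2.65/kg.
Duty = $733,967.26 × 19% + 3,197 × $2.65 = $147,925.83.
Total = $8,943.27 + $85,391.46 + $67,002.79 + $147,925.83 = $309,263.35.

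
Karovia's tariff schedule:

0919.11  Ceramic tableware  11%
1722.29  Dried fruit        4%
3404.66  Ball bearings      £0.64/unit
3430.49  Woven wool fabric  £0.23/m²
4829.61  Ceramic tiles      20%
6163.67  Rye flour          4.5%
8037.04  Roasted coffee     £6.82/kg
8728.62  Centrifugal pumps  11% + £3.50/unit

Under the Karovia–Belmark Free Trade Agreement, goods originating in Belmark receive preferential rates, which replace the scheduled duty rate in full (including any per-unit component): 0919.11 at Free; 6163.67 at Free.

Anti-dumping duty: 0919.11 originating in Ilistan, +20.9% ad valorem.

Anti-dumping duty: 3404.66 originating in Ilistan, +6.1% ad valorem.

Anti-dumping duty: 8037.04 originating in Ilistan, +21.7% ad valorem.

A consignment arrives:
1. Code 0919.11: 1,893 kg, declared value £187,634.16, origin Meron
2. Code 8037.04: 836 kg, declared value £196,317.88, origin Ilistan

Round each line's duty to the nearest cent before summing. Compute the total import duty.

£68,942.26

Line 1 (0919.11, Meron, 1,893 kg, £187,634.16):
Base rate for 0919.11 is 11%.
0919.11 has an FTA preferential rate, but origin Meron is not Belmark; base rate stands.
The additional-duty order on 0919.11 targets Ilistan, not Meron; it does not apply.
Duty = £187,634.16 × 11% = £20,639.76.
Line 2 (8037.04, Ilistan, 836 kg, £196,317.88):
Base rate for 8037.04 is £6.82/kg.
Additional duty on 8037.04 from Ilistan: +21.7% ad valorem. Applied ad valorem rate = 21.7%.
Duty = £196,317.88 × 21.7% + 836 × £6.82 = £48,302.50.
Total = £20,639.76 + £48,302.50 = £68,942.26.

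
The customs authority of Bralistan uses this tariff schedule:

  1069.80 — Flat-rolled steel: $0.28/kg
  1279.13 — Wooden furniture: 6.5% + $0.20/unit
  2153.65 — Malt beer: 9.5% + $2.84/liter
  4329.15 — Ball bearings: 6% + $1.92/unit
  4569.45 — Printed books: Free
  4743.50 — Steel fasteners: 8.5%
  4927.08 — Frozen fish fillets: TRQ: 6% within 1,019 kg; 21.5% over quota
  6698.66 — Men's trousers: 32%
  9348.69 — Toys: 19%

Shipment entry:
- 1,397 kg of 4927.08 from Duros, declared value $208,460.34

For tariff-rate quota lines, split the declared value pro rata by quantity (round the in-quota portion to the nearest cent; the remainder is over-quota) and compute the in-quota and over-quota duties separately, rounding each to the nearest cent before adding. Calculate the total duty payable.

$21,250.42

Line 1 (4927.08, Duros, 1,397 kg, $208,460.34):
Code 4927.08 is under a tariff-rate quota (threshold 1,019 kg). In-quota: 1,019 kg at 6%; over-quota: 378 kg at 21.5%.
Pro-rata value split: in-quota = $208,460.34 × 1,019/1,397 = $152,055.18; over-quota = $208,460.34 − $152,055.18 = $56,405.16.
In-quota duty = $152,055.18 × 6% = $9,123.31. Over-quota duty = $56,405.16 × 21.5% = $12,127.11.
Line duty = $9,123.31 + $12,127.11 = $21,250.42.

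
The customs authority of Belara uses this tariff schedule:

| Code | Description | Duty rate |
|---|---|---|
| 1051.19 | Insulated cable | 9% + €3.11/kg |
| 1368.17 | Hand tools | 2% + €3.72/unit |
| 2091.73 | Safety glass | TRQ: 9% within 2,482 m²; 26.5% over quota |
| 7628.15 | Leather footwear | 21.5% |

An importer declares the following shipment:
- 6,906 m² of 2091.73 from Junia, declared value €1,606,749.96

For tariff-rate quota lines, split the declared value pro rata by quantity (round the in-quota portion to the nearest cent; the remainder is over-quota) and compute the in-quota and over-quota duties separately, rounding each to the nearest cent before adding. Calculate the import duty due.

Line 1 (2091.73, Junia, 6,906 m², €1,606,749.96):
Code 2091.73 is under a tariff-rate quota (threshold 2,482 m²). In-quota: 2,482 m² at 9%; over-quota: 4,424 m² at 26.5%.
Pro-rata value split: in-quota = €1,606,749.96 × 2,482/6,906 = €577,462.12; over-quota = €1,606,749.96 − €577,462.12 = €1,029,287.84.
In-quota duty = €577,462.12 × 9% = €51,971.59. Over-quota duty = €1,029,287.84 × 26.5% = €272,761.28.
Line duty = €51,971.59 + €272,761.28 = €324,732.87.

€324,732.87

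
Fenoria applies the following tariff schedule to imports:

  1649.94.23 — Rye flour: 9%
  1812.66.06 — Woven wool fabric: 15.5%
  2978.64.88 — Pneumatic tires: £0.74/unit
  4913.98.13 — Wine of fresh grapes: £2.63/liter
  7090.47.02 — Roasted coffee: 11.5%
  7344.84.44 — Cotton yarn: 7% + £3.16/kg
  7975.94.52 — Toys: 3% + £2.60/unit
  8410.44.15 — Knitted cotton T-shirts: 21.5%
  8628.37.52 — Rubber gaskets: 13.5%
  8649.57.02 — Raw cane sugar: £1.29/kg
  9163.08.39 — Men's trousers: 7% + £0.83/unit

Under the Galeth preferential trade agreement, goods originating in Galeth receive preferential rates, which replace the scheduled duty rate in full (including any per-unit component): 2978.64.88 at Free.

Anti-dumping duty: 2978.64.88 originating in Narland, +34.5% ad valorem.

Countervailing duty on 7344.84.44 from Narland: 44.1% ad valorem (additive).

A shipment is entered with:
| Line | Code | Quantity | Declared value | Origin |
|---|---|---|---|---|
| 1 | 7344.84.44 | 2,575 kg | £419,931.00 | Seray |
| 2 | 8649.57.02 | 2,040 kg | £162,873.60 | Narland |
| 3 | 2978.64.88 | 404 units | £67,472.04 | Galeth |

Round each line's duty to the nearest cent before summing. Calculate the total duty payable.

Line 1 (7344.84.44, Seray, 2,575 kg, £419,931.00):
Base rate for 7344.84.44 is 7% + £3.16/kg.
The additional-duty order on 7344.84.44 targets Narland, not Seray; it does not apply.
Duty = £419,931.00 × 7% + 2,575 × £3.16 = £37,532.17.
Line 2 (8649.57.02, Narland, 2,040 kg, £162,873.60):
Base rate for 8649.57.02 is £1.29/kg.
Duty = 2,040 × £1.29 = £2,631.60.
Line 3 (2978.64.88, Galeth, 404 units, £67,472.04):
Base rate for 2978.64.88 is £0.74/unit.
Origin Galeth qualifies under the Fenoria–Galeth agreement and 2978.64.88 is covered: preferential rate Free applies instead.
The additional-duty order on 2978.64.88 targets Narland, not Galeth; it does not apply.
Duty = £67,472.04 × 0% = £0.00.
Total = £37,532.17 + £2,631.60 + £0.00 = £40,163.77.

£40,163.77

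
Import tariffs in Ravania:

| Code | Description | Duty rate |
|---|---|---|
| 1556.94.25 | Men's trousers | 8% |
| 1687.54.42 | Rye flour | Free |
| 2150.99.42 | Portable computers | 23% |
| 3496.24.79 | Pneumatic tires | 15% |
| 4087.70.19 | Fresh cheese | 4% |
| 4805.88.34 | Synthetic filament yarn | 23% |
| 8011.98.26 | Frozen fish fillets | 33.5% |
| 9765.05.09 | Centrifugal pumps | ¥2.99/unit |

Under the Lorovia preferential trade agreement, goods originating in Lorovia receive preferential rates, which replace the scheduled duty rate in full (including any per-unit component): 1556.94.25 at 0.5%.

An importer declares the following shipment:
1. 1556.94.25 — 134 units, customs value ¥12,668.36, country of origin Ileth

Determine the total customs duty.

¥1,013.47

Line 1 (1556.94.25, Ileth, 134 units, ¥12,668.36):
Base rate for 1556.94.25 is 8%.
1556.94.25 has an FTA preferential rate, but origin Ileth is not Lorovia; base rate stands.
Duty = ¥12,668.36 × 8% = ¥1,013.47.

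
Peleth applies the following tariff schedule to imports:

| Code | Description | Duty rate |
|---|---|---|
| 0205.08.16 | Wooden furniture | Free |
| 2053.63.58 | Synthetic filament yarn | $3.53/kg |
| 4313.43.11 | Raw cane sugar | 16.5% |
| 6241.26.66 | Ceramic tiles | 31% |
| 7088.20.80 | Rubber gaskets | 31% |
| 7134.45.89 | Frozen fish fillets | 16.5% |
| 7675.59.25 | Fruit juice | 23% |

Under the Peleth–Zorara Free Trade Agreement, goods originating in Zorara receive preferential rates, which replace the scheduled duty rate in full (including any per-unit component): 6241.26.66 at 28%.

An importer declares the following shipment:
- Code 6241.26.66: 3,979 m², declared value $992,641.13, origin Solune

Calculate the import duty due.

$307,718.75

Line 1 (6241.26.66, Solune, 3,979 m², $992,641.13):
Base rate for 6241.26.66 is 31%.
6241.26.66 has an FTA preferential rate, but origin Solune is not Zorara; base rate stands.
Duty = $992,641.13 × 31% = $307,718.75.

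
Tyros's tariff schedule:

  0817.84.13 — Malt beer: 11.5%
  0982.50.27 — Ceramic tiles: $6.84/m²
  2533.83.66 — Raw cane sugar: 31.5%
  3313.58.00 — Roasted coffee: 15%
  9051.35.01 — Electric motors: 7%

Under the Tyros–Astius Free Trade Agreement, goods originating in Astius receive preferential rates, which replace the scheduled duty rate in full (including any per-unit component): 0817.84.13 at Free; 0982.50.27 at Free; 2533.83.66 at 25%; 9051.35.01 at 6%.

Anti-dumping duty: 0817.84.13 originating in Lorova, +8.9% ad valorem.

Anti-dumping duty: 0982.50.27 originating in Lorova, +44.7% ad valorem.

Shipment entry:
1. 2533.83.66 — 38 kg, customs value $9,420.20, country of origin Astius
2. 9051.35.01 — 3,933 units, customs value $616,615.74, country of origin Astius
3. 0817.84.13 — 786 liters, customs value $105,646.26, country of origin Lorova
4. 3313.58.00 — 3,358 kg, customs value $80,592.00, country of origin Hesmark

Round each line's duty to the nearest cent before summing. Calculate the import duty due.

$72,992.63

Line 1 (2533.83.66, Astius, 38 kg, $9,420.20):
Base rate for 2533.83.66 is 31.5%.
Origin Astius qualifies under the Tyros–Astius agreement and 2533.83.66 is covered: preferential rate 25% applies instead.
Duty = $9,420.20 × 25% = $2,355.05.
Line 2 (9051.35.01, Astius, 3,933 units, $616,615.74):
Base rate for 9051.35.01 is 7%.
Origin Astius qualifies under the Tyros–Astius agreement and 9051.35.01 is covered: preferential rate 6% applies instead.
Duty = $616,615.74 × 6% = $36,996.94.
Line 3 (0817.84.13, Lorova, 786 liters, $105,646.26):
Base rate for 0817.84.13 is 11.5%.
0817.84.13 has an FTA preferential rate, but origin Lorova is not Astius; base rate stands.
Additional duty on 0817.84.13 from Lorova: +8.9%. Applied ad valorem rate: 11.5% + 8.9% = 20.4%.
Duty = $105,646.26 × 20.4% = $21,551.84.
Line 4 (3313.58.00, Hesmark, 3,358 kg, $80,592.00):
Base rate for 3313.58.00 is 15%.
Duty = $80,592.00 × 15% = $12,088.80.
Total = $2,355.05 + $36,996.94 + $21,551.84 + $12,088.80 = $72,992.63.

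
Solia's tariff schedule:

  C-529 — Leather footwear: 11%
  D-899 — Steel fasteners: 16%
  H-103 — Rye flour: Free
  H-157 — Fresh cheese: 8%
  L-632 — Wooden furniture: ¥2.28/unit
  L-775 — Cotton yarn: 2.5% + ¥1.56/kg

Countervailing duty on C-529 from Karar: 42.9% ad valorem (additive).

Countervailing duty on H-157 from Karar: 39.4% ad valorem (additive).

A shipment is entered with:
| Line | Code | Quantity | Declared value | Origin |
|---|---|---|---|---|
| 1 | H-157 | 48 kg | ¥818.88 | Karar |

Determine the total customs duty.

¥388.15

Line 1 (H-157, Karar, 48 kg, ¥818.88):
Base rate for H-157 is 8%.
Additional duty on H-157 from Karar: +39.4%. Applied ad valorem rate: 8% + 39.4% = 47.4%.
Duty = ¥818.88 × 47.4% = ¥388.15.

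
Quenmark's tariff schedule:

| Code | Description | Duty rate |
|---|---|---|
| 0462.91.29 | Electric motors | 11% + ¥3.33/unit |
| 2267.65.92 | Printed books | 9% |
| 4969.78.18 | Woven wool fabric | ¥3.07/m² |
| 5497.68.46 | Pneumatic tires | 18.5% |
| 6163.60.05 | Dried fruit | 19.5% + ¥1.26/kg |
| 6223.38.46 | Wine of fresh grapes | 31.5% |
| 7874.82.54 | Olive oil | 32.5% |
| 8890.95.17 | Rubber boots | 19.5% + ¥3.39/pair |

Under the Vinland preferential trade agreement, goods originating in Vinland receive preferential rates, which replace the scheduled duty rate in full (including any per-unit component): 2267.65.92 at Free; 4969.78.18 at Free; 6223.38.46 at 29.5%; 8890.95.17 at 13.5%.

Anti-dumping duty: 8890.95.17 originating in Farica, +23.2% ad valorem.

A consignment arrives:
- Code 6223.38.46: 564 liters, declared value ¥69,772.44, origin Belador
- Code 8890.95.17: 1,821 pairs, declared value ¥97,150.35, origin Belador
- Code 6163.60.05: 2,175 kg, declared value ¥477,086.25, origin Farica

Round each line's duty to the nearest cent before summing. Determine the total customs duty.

Line 1 (6223.38.46, Belador, 564 liters, ¥69,772.44):
Base rate for 6223.38.46 is 31.5%.
6223.38.46 has an FTA preferential rate, but origin Belador is not Vinland; base rate stands.
Duty = ¥69,772.44 × 31.5% = ¥21,978.32.
Line 2 (8890.95.17, Belador, 1,821 pairs, ¥97,150.35):
Base rate for 8890.95.17 is 19.5% + ¥3.39/pair.
8890.95.17 has an FTA preferential rate, but origin Belador is not Vinland; base rate stands.
The additional-duty order on 8890.95.17 targets Farica, not Belador; it does not apply.
Duty = ¥97,150.35 × 19.5% + 1,821 × ¥3.39 = ¥25,117.51.
Line 3 (6163.60.05, Farica, 2,175 kg, ¥477,086.25):
Base rate for 6163.60.05 is 19.5% + ¥1.26/kg.
Duty = ¥477,086.25 × 19.5% + 2,175 × ¥1.26 = ¥95,772.32.
Total = ¥21,978.32 + ¥25,117.51 + ¥95,772.32 = ¥142,868.15.

¥142,868.15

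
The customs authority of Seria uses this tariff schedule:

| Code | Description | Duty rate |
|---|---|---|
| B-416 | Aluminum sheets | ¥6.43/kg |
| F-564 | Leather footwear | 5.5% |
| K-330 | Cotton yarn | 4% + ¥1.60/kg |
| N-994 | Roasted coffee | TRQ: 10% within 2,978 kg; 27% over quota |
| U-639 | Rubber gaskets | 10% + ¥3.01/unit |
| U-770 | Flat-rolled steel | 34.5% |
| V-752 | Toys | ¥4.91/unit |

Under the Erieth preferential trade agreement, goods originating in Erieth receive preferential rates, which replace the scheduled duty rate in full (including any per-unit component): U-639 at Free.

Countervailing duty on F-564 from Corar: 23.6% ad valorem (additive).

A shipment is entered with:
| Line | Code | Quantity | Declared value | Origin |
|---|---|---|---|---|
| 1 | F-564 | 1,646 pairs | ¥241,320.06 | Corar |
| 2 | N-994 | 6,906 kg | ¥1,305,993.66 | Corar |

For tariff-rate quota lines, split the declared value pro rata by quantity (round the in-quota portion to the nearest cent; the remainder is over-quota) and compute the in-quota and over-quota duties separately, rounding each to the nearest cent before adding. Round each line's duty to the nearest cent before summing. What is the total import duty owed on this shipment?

¥327,103.60

Line 1 (F-564, Corar, 1,646 pairs, ¥241,320.06):
Base rate for F-564 is 5.5%.
Additional duty on F-564 from Corar: +23.6%. Applied ad valorem rate: 5.5% + 23.6% = 29.1%.
Duty = ¥241,320.06 × 29.1% = ¥70,224.14.
Line 2 (N-994, Corar, 6,906 kg, ¥1,305,993.66):
Code N-994 is under a tariff-rate quota (threshold 2,978 kg). In-quota: 2,978 kg at 10%; over-quota: 3,928 kg at 27%.
Pro-rata value split: in-quota = ¥1,305,993.66 × 2,978/6,906 = ¥563,169.58; over-quota = ¥1,305,993.66 − ¥563,169.58 = ¥742,824.08.
In-quota duty = ¥563,169.58 × 10% = ¥56,316.96. Over-quota duty = ¥742,824.08 × 27% = ¥200,562.50.
Line duty = ¥56,316.96 + ¥200,562.50 = ¥256,879.46.
Total = ¥70,224.14 + ¥256,879.46 = ¥327,103.60.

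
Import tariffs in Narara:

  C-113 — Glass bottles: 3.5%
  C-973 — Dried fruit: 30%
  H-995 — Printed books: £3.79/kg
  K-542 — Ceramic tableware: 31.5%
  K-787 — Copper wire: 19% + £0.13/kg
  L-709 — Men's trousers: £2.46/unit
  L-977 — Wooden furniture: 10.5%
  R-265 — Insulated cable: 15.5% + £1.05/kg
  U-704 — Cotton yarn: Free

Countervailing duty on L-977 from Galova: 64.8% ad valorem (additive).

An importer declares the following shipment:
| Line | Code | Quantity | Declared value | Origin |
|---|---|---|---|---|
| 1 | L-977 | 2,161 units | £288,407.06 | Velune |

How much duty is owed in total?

£30,282.74

Line 1 (L-977, Velune, 2,161 units, £288,407.06):
Base rate for L-977 is 10.5%.
The additional-duty order on L-977 targets Galova, not Velune; it does not apply.
Duty = £288,407.06 × 10.5% = £30,282.74.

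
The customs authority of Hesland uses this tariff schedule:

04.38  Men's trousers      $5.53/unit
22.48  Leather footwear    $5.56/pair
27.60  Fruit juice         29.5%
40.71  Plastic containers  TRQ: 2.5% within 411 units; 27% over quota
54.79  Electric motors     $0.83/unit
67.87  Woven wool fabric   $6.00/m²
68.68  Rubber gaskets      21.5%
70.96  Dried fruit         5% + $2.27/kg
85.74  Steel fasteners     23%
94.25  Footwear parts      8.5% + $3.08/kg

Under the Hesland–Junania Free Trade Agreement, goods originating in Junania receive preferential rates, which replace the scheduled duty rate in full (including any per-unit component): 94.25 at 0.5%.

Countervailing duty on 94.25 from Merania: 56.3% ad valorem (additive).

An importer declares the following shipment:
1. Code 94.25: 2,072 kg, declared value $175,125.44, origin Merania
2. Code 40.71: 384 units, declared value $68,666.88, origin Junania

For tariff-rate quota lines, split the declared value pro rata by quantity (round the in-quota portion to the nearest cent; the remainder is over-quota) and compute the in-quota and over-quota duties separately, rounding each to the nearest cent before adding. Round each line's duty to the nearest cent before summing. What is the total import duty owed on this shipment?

$121,579.72

Line 1 (94.25, Merania, 2,072 kg, $175,125.44):
Base rate for 94.25 is 8.5% + $3.08/kg.
94.25 has an FTA preferential rate, but origin Merania is not Junania; base rate stands.
Additional duty on 94.25 from Merania: +56.3%. Applied ad valorem rate: 8.5% + 56.3% = 64.8%.
Duty = $175,125.44 × 64.8% + 2,072 × $3.08 = $119,863.05.
Line 2 (40.71, Junania, 384 units, $68,666.88):
Code 40.71 is under a tariff-rate quota (threshold 411 units). Quantity 384 units is within the quota, so the in-quota rate 2.5% applies to the full value.
Duty = $68,666.88 × 2.5% = $1,716.67.
Total = $119,863.05 + $1,716.67 = $121,579.72.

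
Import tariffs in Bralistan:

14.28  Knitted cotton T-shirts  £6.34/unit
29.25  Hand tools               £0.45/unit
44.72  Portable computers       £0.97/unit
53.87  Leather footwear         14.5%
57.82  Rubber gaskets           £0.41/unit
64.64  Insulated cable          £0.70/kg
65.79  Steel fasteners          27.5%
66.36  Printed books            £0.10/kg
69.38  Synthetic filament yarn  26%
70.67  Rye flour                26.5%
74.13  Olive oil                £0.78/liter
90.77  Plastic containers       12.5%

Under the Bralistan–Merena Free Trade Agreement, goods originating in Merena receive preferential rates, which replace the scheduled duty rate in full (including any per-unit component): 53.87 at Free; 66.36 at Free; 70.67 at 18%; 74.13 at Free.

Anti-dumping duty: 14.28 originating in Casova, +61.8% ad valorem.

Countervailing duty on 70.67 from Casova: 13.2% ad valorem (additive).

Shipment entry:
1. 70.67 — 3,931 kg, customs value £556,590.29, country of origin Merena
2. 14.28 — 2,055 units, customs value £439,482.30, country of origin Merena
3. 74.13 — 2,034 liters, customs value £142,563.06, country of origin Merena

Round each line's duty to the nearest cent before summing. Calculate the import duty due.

Line 1 (70.67, Merena, 3,931 kg, £556,590.29):
Base rate for 70.67 is 26.5%.
Origin Merena qualifies under the Bralistan–Merena agreement and 70.67 is covered: preferential rate 18% applies instead.
The additional-duty order on 70.67 targets Casova, not Merena; it does not apply.
Duty = £556,590.29 × 18% = £100,186.25.
Line 2 (14.28, Merena, 2,055 units, £439,482.30):
Base rate for 14.28 is £6.34/unit.
Origin Merena is the FTA partner but 14.28 is not on the preference list; base rate stands.
The additional-duty order on 14.28 targets Casova, not Merena; it does not apply.
Duty = 2,055 × £6.34 = £13,028.70.
Line 3 (74.13, Merena, 2,034 liters, £142,563.06):
Base rate for 74.13 is £0.78/liter.
Origin Merena qualifies under the Bralistan–Merena agreement and 74.13 is covered: preferential rate Free applies instead.
Duty = £142,563.06 × 0% = £0.00.
Total = £100,186.25 + £13,028.70 + £0.00 = £113,214.95.

£113,214.95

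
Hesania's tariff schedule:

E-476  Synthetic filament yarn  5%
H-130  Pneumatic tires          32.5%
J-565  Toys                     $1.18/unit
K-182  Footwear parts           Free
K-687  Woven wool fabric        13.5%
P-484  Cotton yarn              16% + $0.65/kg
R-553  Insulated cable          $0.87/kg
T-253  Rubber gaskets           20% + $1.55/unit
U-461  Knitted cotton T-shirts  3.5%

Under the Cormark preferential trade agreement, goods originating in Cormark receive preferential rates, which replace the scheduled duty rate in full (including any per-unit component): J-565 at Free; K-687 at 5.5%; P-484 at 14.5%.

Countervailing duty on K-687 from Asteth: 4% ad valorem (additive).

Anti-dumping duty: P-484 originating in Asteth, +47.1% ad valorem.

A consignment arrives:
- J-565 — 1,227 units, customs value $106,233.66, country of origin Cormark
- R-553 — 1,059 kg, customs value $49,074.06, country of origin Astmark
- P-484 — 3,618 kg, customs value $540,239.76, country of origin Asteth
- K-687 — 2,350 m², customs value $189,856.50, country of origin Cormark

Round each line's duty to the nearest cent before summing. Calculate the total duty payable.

$354,606.43

Line 1 (J-565, Cormark, 1,227 units, $106,233.66):
Base rate for J-565 is $1.18/unit.
Origin Cormark qualifies under the Hesania–Cormark agreement and J-565 is covered: preferential rate Free applies instead.
Duty = $106,233.66 × 0% = $0.00.
Line 2 (R-553, Astmark, 1,059 kg, $49,074.06):
Base rate for R-553 is $0.87/kg.
Duty = 1,059 × $0.87 = $921.33.
Line 3 (P-484, Asteth, 3,618 kg, $540,239.76):
Base rate for P-484 is 16% + $0.65/kg.
P-484 has an FTA preferential rate, but origin Asteth is not Cormark; base rate stands.
Additional duty on P-484 from Asteth: +47.1%. Applied ad valorem rate: 16% + 47.1% = 63.1%.
Duty = $540,239.76 × 63.1% + 3,618 × $0.65 = $343,242.99.
Line 4 (K-687, Cormark, 2,350 m², $189,856.50):
Base rate for K-687 is 13.5%.
Origin Cormark qualifies under the Hesania–Cormark agreement and K-687 is covered: preferential rate 5.5% applies instead.
The additional-duty order on K-687 targets Asteth, not Cormark; it does not apply.
Duty = $189,856.50 × 5.5% = $10,442.11.
Total = $0.00 + $921.33 + $343,242.99 + $10,442.11 = $354,606.43.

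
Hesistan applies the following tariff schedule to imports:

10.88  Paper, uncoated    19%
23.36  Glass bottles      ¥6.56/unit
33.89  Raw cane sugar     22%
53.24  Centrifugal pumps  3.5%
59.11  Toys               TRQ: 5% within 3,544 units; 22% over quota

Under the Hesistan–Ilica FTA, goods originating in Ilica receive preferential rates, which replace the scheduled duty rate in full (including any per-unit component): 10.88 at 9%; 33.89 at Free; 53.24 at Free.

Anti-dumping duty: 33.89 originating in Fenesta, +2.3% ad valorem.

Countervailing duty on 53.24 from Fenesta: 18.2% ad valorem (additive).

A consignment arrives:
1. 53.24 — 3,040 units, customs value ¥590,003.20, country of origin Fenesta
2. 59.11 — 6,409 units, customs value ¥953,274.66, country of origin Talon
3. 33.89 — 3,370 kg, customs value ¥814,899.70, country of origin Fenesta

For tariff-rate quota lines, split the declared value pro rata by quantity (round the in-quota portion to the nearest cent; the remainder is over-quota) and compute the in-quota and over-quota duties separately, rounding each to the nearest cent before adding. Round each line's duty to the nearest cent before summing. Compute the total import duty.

¥446,158.87

Line 1 (53.24, Fenesta, 3,040 units, ¥590,003.20):
Base rate for 53.24 is 3.5%.
53.24 has an FTA preferential rate, but origin Fenesta is not Ilica; base rate stands.
Additional duty on 53.24 from Fenesta: +18.2%. Applied ad valorem rate: 3.5% + 18.2% = 21.7%.
Duty = ¥590,003.20 × 21.7% = ¥128,030.69.
Line 2 (59.11, Talon, 6,409 units, ¥953,274.66):
Code 59.11 is under a tariff-rate quota (threshold 3,544 units). In-quota: 3,544 units at 5%; over-quota: 2,865 units at 22%.
Pro-rata value split: in-quota = ¥953,274.66 × 3,544/6,409 = ¥527,134.56; over-quota = ¥953,274.66 − ¥527,134.56 = ¥426,140.10.
In-quota duty = ¥527,134.56 × 5% = ¥26,356.73. Over-quota duty = ¥426,140.10 × 22% = ¥93,750.82.
Line duty = ¥26,356.73 + ¥93,750.82 = ¥120,107.55.
Line 3 (33.89, Fenesta, 3,370 kg, ¥814,899.70):
Base rate for 33.89 is 22%.
33.89 has an FTA preferential rate, but origin Fenesta is not Ilica; base rate stands.
Additional duty on 33.89 from Fenesta: +2.3%. Applied ad valorem rate: 22% + 2.3% = 24.3%.
Duty = ¥814,899.70 × 24.3% = ¥198,020.63.
Total = ¥128,030.69 + ¥120,107.55 + ¥198,020.63 = ¥446,158.87.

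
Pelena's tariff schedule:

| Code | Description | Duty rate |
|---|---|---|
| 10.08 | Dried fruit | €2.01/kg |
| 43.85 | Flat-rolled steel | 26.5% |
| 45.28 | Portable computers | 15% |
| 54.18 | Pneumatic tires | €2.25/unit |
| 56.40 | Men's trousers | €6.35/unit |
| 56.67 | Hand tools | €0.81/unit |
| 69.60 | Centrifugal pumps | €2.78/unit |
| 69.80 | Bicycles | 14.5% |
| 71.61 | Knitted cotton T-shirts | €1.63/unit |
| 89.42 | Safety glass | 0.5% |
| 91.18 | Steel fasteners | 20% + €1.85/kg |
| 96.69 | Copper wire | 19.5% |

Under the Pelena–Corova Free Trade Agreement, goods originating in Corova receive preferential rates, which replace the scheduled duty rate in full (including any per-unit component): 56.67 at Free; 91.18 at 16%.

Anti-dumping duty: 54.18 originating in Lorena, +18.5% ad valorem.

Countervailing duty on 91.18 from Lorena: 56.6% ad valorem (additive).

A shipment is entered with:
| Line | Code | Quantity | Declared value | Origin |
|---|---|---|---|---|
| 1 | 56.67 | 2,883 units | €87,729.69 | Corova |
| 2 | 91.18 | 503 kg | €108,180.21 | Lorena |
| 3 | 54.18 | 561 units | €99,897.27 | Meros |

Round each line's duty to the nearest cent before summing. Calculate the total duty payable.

€85,058.84

Line 1 (56.67, Corova, 2,883 units, €87,729.69):
Base rate for 56.67 is €0.81/unit.
Origin Corova qualifies under the Pelena–Corova agreement and 56.67 is covered: preferential rate Free applies instead.
Duty = €87,729.69 × 0% = €0.00.
Line 2 (91.18, Lorena, 503 kg, €108,180.21):
Base rate for 91.18 is 20% + €1.85/kg.
91.18 has an FTA preferential rate, but origin Lorena is not Corova; base rate stands.
Additional duty on 91.18 from Lorena: +56.6%. Applied ad valorem rate: 20% + 56.6% = 76.6%.
Duty = €108,180.21 × 76.6% + 503 × €1.85 = €83,796.59.
Line 3 (54.18, Meros, 561 units, €99,897.27):
Base rate for 54.18 is €2.25/unit.
The additional-duty order on 54.18 targets Lorena, not Meros; it does not apply.
Duty = 561 × €2.25 = €1,262.25.
Total = €0.00 + €83,796.59 + €1,262.25 = €85,058.84.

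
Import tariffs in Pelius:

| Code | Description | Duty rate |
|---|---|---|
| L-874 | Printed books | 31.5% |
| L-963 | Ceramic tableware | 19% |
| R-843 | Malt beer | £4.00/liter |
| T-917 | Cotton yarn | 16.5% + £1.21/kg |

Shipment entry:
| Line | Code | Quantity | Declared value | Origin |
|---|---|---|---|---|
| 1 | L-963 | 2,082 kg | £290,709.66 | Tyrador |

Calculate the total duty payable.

Line 1 (L-963, Tyrador, 2,082 kg, £290,709.66):
Base rate for L-963 is 19%.
Duty = £290,709.66 × 19% = £55,234.84.

£55,234.84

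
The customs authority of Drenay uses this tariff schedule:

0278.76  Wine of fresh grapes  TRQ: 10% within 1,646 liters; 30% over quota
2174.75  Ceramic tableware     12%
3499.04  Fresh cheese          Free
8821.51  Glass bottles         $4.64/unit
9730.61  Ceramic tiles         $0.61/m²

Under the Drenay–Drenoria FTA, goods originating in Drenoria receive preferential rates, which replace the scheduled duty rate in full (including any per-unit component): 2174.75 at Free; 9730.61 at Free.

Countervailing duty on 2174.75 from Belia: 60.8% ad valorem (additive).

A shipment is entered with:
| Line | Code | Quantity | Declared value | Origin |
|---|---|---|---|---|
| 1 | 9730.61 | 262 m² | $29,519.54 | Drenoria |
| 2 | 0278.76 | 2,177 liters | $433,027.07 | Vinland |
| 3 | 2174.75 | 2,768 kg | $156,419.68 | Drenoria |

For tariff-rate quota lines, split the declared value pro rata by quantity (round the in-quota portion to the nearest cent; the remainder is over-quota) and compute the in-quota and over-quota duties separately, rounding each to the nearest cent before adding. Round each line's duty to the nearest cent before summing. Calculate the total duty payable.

$64,426.95

Line 1 (9730.61, Drenoria, 262 m², $29,519.54):
Base rate for 9730.61 is $0.61/m².
Origin Drenoria qualifies under the Drenay–Drenoria agreement and 9730.61 is covered: preferential rate Free applies instead.
Duty = $29,519.54 × 0% = $0.00.
Line 2 (0278.76, Vinland, 2,177 liters, $433,027.07):
Code 0278.76 is under a tariff-rate quota (threshold 1,646 liters). In-quota: 1,646 liters at 10%; over-quota: 531 liters at 30%.
Pro-rata value split: in-quota = $433,027.07 × 1,646/2,177 = $327,405.86; over-quota = $433,027.07 − $327,405.86 = $105,621.21.
In-quota duty = $327,405.86 × 10% = $32,740.59. Over-quota duty = $105,621.21 × 30% = $31,686.36.
Line duty = $32,740.59 + $31,686.36 = $64,426.95.
Line 3 (2174.75, Drenoria, 2,768 kg, $156,419.68):
Base rate for 2174.75 is 12%.
Origin Drenoria qualifies under the Drenay–Drenoria agreement and 2174.75 is covered: preferential rate Free applies instead.
The additional-duty order on 2174.75 targets Belia, not Drenoria; it does not apply.
Duty = $156,419.68 × 0% = $0.00.
Total = $0.00 + $64,426.95 + $0.00 = $64,426.95.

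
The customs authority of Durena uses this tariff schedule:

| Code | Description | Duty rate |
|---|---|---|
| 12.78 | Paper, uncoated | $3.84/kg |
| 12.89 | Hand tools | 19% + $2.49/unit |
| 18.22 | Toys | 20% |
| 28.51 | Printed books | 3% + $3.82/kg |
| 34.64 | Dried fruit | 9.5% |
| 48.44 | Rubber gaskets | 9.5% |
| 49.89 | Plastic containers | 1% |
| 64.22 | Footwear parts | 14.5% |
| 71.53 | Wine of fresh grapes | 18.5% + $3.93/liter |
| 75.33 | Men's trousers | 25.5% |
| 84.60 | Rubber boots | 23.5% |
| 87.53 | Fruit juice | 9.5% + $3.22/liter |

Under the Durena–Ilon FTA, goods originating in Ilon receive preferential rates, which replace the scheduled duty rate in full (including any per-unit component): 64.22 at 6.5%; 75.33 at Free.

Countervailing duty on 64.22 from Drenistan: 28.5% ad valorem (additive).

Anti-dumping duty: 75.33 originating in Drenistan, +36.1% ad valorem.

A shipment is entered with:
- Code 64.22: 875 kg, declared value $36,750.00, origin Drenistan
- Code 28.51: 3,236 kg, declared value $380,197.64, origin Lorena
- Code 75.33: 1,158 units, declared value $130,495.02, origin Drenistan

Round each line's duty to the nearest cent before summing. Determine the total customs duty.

Line 1 (64.22, Drenistan, 875 kg, $36,750.00):
Base rate for 64.22 is 14.5%.
64.22 has an FTA preferential rate, but origin Drenistan is not Ilon; base rate stands.
Additional duty on 64.22 from Drenistan: +28.5%. Applied ad valorem rate: 14.5% + 28.5% = 43%.
Duty = $36,750.00 × 43% = $15,802.50.
Line 2 (28.51, Lorena, 3,236 kg, $380,197.64):
Base rate for 28.51 is 3% + $3.82/kg.
Duty = $380,197.64 × 3% + 3,236 × $3.82 = $23,767.45.
Line 3 (75.33, Drenistan, 1,158 units, $130,495.02):
Base rate for 75.33 is 25.5%.
75.33 has an FTA preferential rate, but origin Drenistan is not Ilon; base rate stands.
Additional duty on 75.33 from Drenistan: +36.1%. Applied ad valorem rate: 25.5% + 36.1% = 61.6%.
Duty = $130,495.02 × 61.6% = $80,384.93.
Total = $15,802.50 + $23,767.45 + $80,384.93 = $119,954.88.

$119,954.88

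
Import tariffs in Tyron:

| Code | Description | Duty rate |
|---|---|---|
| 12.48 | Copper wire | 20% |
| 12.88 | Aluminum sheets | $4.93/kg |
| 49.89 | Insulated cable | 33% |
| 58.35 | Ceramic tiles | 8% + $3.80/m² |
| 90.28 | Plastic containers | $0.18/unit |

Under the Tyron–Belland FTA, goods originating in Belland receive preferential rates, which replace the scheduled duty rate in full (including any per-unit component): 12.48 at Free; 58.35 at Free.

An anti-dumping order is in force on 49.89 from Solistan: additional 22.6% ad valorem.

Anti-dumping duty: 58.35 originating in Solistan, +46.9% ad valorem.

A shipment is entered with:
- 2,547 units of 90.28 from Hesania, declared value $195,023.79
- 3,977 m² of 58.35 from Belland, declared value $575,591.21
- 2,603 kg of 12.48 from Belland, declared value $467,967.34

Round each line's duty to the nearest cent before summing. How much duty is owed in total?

Line 1 (90.28, Hesania, 2,547 units, $195,023.79):
Base rate for 90.28 is $0.18/unit.
Duty = 2,547 × $0.18 = $458.46.
Line 2 (58.35, Belland, 3,977 m², $575,591.21):
Base rate for 58.35 is 8% + $3.80/m².
Origin Belland qualifies under the Tyron–Belland agreement and 58.35 is covered: preferential rate Free applies instead.
The additional-duty order on 58.35 targets Solistan, not Belland; it does not apply.
Duty = $575,591.21 × 0% = $0.00.
Line 3 (12.48, Belland, 2,603 kg, $467,967.34):
Base rate for 12.48 is 20%.
Origin Belland qualifies under the Tyron–Belland agreement and 12.48 is covered: preferential rate Free applies instead.
Duty = $467,967.34 × 0% = $0.00.
Total = $458.46 + $0.00 + $0.00 = $458.46.

$458.46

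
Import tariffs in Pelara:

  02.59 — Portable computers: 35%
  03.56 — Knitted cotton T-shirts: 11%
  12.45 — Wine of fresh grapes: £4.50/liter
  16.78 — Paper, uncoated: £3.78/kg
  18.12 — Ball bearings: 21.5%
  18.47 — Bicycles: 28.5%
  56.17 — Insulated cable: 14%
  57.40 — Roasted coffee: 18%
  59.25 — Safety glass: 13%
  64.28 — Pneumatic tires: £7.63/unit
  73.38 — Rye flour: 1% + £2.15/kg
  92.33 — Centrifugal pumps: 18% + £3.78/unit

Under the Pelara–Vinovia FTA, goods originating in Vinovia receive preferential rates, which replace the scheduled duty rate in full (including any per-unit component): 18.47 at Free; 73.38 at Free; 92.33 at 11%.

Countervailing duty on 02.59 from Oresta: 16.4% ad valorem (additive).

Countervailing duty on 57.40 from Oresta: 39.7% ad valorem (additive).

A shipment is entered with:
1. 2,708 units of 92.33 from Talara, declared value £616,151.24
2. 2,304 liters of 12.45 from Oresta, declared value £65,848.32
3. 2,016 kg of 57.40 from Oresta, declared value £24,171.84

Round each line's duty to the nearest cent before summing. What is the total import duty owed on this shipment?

£145,458.61

Line 1 (92.33, Talara, 2,708 units, £616,151.24):
Base rate for 92.33 is 18% + £3.78/unit.
92.33 has an FTA preferential rate, but origin Talara is not Vinovia; base rate stands.
Duty = £616,151.24 × 18% + 2,708 × £3.78 = £121,143.46.
Line 2 (12.45, Oresta, 2,304 liters, £65,848.32):
Base rate for 12.45 is £4.50/liter.
Duty = 2,304 × £4.50 = £10,368.00.
Line 3 (57.40, Oresta, 2,016 kg, £24,171.84):
Base rate for 57.40 is 18%.
Additional duty on 57.40 from Oresta: +39.7%. Applied ad valorem rate: 18% + 39.7% = 57.7%.
Duty = £24,171.84 × 57.7% = £13,947.15.
Total = £121,143.46 + £10,368.00 + £13,947.15 = £145,458.61.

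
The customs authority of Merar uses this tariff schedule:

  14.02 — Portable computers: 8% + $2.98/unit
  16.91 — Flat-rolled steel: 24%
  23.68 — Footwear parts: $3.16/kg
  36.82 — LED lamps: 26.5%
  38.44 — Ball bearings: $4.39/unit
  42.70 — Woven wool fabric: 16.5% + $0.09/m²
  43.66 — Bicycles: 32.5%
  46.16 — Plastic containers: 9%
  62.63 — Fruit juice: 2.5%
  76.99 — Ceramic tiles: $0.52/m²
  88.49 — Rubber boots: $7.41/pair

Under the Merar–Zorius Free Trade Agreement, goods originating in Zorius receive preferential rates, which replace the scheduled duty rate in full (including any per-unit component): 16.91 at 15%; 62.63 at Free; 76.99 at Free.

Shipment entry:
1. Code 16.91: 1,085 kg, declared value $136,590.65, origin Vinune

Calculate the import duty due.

Line 1 (16.91, Vinune, 1,085 kg, $136,590.65):
Base rate for 16.91 is 24%.
16.91 has an FTA preferential rate, but origin Vinune is not Zorius; base rate stands.
Duty = $136,590.65 × 24% = $32,781.76.

$32,781.76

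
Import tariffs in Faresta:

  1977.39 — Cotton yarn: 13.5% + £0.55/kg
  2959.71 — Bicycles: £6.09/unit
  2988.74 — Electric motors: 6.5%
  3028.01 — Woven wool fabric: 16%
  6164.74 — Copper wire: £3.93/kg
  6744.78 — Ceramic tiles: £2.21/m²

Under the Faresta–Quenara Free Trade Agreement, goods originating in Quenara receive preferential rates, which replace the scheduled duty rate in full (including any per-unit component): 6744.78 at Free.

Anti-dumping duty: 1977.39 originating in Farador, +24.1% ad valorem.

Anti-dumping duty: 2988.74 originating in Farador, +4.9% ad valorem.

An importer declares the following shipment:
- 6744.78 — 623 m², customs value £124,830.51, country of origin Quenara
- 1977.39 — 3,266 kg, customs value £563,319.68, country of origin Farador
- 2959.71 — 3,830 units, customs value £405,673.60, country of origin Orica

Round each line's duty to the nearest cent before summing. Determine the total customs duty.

Line 1 (6744.78, Quenara, 623 m², £124,830.51):
Base rate for 6744.78 is £2.21/m².
Origin Quenara qualifies under the Faresta–Quenara agreement and 6744.78 is covered: preferential rate Free applies instead.
Duty = £124,830.51 × 0% = £0.00.
Line 2 (1977.39, Farador, 3,266 kg, £563,319.68):
Base rate for 1977.39 is 13.5% + £0.55/kg.
Additional duty on 1977.39 from Farador: +24.1%. Applied ad valorem rate: 13.5% + 24.1% = 37.6%.
Duty = £563,319.68 × 37.6% + 3,266 × £0.55 = £213,604.50.
Line 3 (2959.71, Orica, 3,830 units, £405,673.60):
Base rate for 2959.71 is £6.09/unit.
Duty = 3,830 × £6.09 = £23,324.70.
Total = £0.00 + £213,604.50 + £23,324.70 = £236,929.20.

£236,929.20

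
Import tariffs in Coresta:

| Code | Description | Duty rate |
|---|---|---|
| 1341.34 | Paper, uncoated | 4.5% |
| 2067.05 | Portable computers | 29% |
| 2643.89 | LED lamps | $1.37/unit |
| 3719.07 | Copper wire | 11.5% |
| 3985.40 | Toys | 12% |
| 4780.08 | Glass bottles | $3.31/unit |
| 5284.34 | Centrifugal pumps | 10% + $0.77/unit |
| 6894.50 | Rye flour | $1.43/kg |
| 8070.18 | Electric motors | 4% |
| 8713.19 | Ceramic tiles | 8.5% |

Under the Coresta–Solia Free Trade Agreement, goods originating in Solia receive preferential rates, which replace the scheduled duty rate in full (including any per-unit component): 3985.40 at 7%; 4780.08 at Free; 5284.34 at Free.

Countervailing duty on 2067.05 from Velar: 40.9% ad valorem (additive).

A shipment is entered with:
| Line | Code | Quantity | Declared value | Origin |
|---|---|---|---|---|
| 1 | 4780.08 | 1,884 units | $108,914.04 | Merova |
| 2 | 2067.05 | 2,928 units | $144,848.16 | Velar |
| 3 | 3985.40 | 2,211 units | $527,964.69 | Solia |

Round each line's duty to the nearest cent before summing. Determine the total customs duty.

Line 1 (4780.08, Merova, 1,884 units, $108,914.04):
Base rate for 4780.08 is $3.31/unit.
4780.08 has an FTA preferential rate, but origin Merova is not Solia; base rate stands.
Duty = 1,884 × $3.31 = $6,236.04.
Line 2 (2067.05, Velar, 2,928 units, $144,848.16):
Base rate for 2067.05 is 29%.
Additional duty on 2067.05 from Velar: +40.9%. Applied ad valorem rate: 29% + 40.9% = 69.9%.
Duty = $144,848.16 × 69.9% = $101,248.86.
Line 3 (3985.40, Solia, 2,211 units, $527,964.69):
Base rate for 3985.40 is 12%.
Origin Solia qualifies under the Coresta–Solia agreement and 3985.40 is covered: preferential rate 7% applies instead.
Duty = $527,964.69 × 7% = $36,957.53.
Total = $6,236.04 + $101,248.86 + $36,957.53 = $144,442.43.

$144,442.43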